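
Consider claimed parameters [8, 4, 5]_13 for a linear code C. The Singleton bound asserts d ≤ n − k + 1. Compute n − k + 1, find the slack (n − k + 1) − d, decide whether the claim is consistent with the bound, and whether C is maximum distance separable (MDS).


Singleton RHS = n − k + 1 = 5, slack = 0, bound satisfied, MDS.

Singleton bound: d ≤ n − k + 1.
Here n = 8, k = 4, so n − k + 1 = 5.
Given d = 5, check d ≤ 5: YES.
Slack = (n − k + 1) − d = 0.
The code is MDS (slack = 0).
Description: the claimed parameters are [8, 4, 5]_13; such a code would be MDS (meets Singleton bound).


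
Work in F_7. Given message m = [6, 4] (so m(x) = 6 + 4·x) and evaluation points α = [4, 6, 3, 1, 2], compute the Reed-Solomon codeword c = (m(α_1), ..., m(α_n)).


c = [1, 2, 4, 3, 0]

Message polynomial: m(x) = 6 + 4·x (mod 7).
For each evaluation point α_i, compute m(α_i) mod 7:
  α_1 = 4: Horner steps 4 → 1, so m(4) = 1.
  α_2 = 6: Horner steps 4 → 2, so m(6) = 2.
  α_3 = 3: Horner steps 4 → 4, so m(3) = 4.
  α_4 = 1: Horner steps 4 → 3, so m(1) = 3.
  α_5 = 2: Horner steps 4 → 0, so m(2) = 0.
Codeword c = [1, 2, 4, 3, 0] ∈ F_7^5.


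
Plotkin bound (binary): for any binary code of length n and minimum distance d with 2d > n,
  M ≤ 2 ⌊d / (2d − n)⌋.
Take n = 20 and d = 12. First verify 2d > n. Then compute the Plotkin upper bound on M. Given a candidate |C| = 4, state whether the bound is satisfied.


Plotkin bound M ≤ 6; given |C| = 4 ≤ bound (satisfied).

Check applicability: 2d = 24, n = 20.
2d − n = 4 > 0, so Plotkin applies.
Compute d/(2d−n) = 12/4 ≈ 3.0000.
⌊d/(2d−n)⌋ = 3.
Plotkin bound: M ≤ 2·3 = 6.
Given |C| = 4, check: satisfied.
This |C| is below the Plotkin bound.


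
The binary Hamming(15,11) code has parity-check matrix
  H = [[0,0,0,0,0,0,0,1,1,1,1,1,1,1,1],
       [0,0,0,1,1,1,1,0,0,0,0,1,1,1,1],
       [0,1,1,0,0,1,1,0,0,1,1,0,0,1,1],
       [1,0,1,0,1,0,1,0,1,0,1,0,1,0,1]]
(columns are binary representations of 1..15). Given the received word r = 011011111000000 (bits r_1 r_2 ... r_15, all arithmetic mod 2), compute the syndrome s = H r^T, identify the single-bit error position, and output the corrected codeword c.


s = (0, 1, 0, 0)^T, error position = 4, corrected codeword c = 011111111000000

Compute s = H r^T mod 2 one row at a time:
  s_1 = 1 + 1 + 0 + 0 + 0 + 0 + 0 + 0 = 2 ≡ 0 (mod 2).
  s_2 = 0 + 1 + 1 + 1 + 0 + 0 + 0 + 0 = 3 ≡ 1 (mod 2).
  s_3 = 1 + 1 + 1 + 1 + 0 + 0 + 0 + 0 = 4 ≡ 0 (mod 2).
  s_4 = 0 + 1 + 1 + 1 + 1 + 0 + 0 + 0 = 4 ≡ 0 (mod 2).
s = (0, 1, 0, 0)^T — this equals column 4 of H (binary 0100), so error is at position 4.
Correct: flip bit 4 of r = 011011111000000 to get c = 011111111000000.


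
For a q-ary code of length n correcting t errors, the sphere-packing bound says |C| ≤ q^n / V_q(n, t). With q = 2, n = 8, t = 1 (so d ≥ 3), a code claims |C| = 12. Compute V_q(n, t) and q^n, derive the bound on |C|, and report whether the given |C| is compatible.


V_q(n, t) = 9, q^n = 256, Hamming bound = 28, |C| = 12 ≤ bound (satisfied).

Step 1: Compute V_q(n, t) = Σ_{j=0}^1 C(n, j) (q−1)^j.
  j = 0: C(8,0)·(1)^0 = 1·1 = 1.
  j = 1: C(8,1)·(1)^1 = 8·1 = 8.
  V_q(n, t) = 1 + 8 = 9.
Step 2: q^n = 2^8 = 256.
Step 3: Hamming bound ⌊q^n / V_q(n,t)⌋ = ⌊256/9⌋ = 28.
Step 4: Compare |C| = 12 to 28: satisfied.
The claimed |C| lies below the Hamming bound.


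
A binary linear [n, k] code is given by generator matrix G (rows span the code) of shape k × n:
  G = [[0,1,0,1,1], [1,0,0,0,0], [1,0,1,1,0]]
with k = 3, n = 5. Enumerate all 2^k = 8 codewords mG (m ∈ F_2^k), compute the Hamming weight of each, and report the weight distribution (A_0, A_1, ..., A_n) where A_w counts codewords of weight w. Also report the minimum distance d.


Weight distribution: A_0 = 1, A_1 = 1, A_2 = 1, A_3 = 3, A_4 = 2. Minimum distance d = 1.

Enumerate all 2^3 = 8 messages m ∈ F_2^3.
For each, compute codeword c = mG in F_2^5, then tally its weight.
  m = 000 → c = 00000, weight = 0.
  m = 100 → c = 01011, weight = 3.
  m = 010 → c = 10000, weight = 1.
  m = 110 → c = 11011, weight = 4.
  m = 001 → c = 10110, weight = 3.
  m = 101 → c = 11101, weight = 4.
  m = 011 → c = 00110, weight = 2.
  m = 111 → c = 01101, weight = 3.
Tally weights:
  weight 0: 1 codewords.
  weight 1: 1 codewords.
  weight 2: 1 codewords.
  weight 3: 3 codewords.
  weight 4: 2 codewords.
Minimum distance d = smallest w > 0 with A_w > 0 = 1.
Sanity: Σ A_w = 8 = 2^3 = 8 ✓.


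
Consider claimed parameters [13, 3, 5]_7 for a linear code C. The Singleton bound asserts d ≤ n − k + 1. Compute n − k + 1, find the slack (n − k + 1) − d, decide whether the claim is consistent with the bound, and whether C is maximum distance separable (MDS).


Singleton RHS = n − k + 1 = 11, slack = 6, bound satisfied, not MDS.

Singleton bound: d ≤ n − k + 1.
Here n = 13, k = 3, so n − k + 1 = 11.
Given d = 5, check d ≤ 11: YES.
Slack = (n − k + 1) − d = 6.
The code is NOT MDS (slack = 6 > 0).
Description: the claimed parameters are [13, 3, 5]_7; such a code would be non-MDS.


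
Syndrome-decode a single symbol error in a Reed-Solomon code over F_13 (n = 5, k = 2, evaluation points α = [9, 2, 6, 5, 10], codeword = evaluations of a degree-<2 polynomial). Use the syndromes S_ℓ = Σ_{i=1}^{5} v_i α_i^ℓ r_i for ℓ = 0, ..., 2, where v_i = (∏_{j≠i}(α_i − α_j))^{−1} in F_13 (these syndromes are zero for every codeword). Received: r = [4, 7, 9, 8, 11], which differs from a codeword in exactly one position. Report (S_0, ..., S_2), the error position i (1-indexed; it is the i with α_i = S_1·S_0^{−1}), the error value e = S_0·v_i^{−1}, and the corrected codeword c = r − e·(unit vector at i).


S = (9, 6, 4), error at position 4, error magnitude e = 6, c = [4, 7, 9, 2, 11].

Step 1: column multipliers v_i = (∏_{j≠i}(α_i − α_j))^{−1} mod 13.
  i = 1 (α = 9): (9−2)(9−6)(9−5)(9−10) = 7·3·4·(−1) = −84 ≡ 7, so v_1 = 7^{−1} = 2 (mod 13).
  i = 2 (α = 2): (2−9)(2−6)(2−5)(2−10) = (−7)·(−4)·(−3)·(−8) = 672 ≡ 9, so v_2 = 9^{−1} = 3 (mod 13).
  i = 3 (α = 6): (6−9)(6−2)(6−5)(6−10) = (−3)·4·1·(−4) = 48 ≡ 9, so v_3 = 9^{−1} = 3 (mod 13).
  i = 4 (α = 5): (5−9)(5−2)(5−6)(5−10) = (−4)·3·(−1)·(−5) = −60 ≡ 5, so v_4 = 5^{−1} = 8 (mod 13).
  i = 5 (α = 10): (10−9)(10−2)(10−6)(10−5) = 1·8·4·5 = 160 ≡ 4, so v_5 = 4^{−1} = 10 (mod 13).
  v = [2, 3, 3, 8, 10].
Step 2: syndromes of r = [4, 7, 9, 8, 11] (all sums mod 13).
  S_0 = Σ v_i r_i = 2·4 + 3·7 + 3·9 + 8·8 + 10·11 = 230 ≡ 9.
  S_1 = Σ v_i α_i r_i = 2·9·4 + 3·2·7 + 3·6·9 + 8·5·8 + 10·10·11 = 1696 ≡ 6.
  α_i^2 mod 13 = [3, 4, 10, 12, 9].
  S_2 = Σ v_i α_i^2 r_i = 2·3·4 + 3·4·7 + 3·10·9 + 8·12·8 + 10·9·11 = 2136 ≡ 4.
  S = (9, 6, 4) ≠ 0, so r is not a codeword (an error is present).
Step 3: locate the error. For a single error e at position i, S_ℓ = v_i·e·α_i^ℓ, so α_err = S_1/S_0.
  S_0^{−1} = 9^{−1} = 3 (mod 13), so α_err = 6·3 = 18 ≡ 5 = α_4. Error position i = 4.
  Consistency check: S_2/S_1 = 4·11 = 44 ≡ 5 = α_err ✓ (single-error assumption holds).
Step 4: error magnitude e = S_0/v_4 = S_0·∏_{j≠4}(α_4 − α_j) = 9·5 = 45 ≡ 6 (mod 13).
Step 5: correct position 4: c_4 = r_4 − e = 8 − 6 ≡ 2 (mod 13). Hence c = [4, 7, 9, 2, 11].
  Check: interpolating c through the α_i gives m(x) = 6 + 7·x (degree < 2) with m(α_i) = c_i for every i, so c is indeed a codeword.


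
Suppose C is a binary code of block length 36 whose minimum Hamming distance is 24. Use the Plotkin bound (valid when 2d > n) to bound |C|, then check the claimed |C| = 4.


Plotkin bound M ≤ 4; given |C| = 4 ≤ bound (satisfied).

Check applicability: 2d = 48, n = 36.
2d − n = 12 > 0, so Plotkin applies.
Compute d/(2d−n) = 24/12 ≈ 2.0000.
⌊d/(2d−n)⌋ = 2.
Plotkin bound: M ≤ 2·2 = 4.
Given |C| = 4, check: satisfied.
This |C| is at the Plotkin bound.


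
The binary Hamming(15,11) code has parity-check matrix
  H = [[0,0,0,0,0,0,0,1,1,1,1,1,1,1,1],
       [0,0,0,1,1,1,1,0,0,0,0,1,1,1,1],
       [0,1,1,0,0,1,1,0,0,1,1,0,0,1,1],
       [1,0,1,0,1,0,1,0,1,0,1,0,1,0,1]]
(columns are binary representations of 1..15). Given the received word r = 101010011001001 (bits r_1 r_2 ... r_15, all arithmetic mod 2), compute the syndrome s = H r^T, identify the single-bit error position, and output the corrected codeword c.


s = (0, 1, 0, 1)^T, error position = 5, corrected codeword c = 101000011001001

Compute s = H r^T mod 2 one row at a time:
  s_1 = 1 + 1 + 0 + 0 + 1 + 0 + 0 + 1 = 4 ≡ 0 (mod 2).
  s_2 = 0 + 1 + 0 + 0 + 1 + 0 + 0 + 1 = 3 ≡ 1 (mod 2).
  s_3 = 0 + 1 + 0 + 0 + 0 + 0 + 0 + 1 = 2 ≡ 0 (mod 2).
  s_4 = 1 + 1 + 1 + 0 + 1 + 0 + 0 + 1 = 5 ≡ 1 (mod 2).
s = (0, 1, 0, 1)^T — this equals column 5 of H (binary 0101), so error is at position 5.
Correct: flip bit 5 of r = 101010011001001 to get c = 101000011001001.


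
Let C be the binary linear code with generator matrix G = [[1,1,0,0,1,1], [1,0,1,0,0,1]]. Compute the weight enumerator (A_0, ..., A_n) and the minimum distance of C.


Weight distribution: A_0 = 1, A_3 = 2, A_4 = 1. Minimum distance d = 3.

Enumerate all 2^2 = 4 messages m ∈ F_2^2.
For each, compute codeword c = mG in F_2^6, then tally its weight.
  m = 00 → c = 000000, weight = 0.
  m = 10 → c = 110011, weight = 4.
  m = 01 → c = 101001, weight = 3.
  m = 11 → c = 011010, weight = 3.
Tally weights:
  weight 0: 1 codewords.
  weight 3: 2 codewords.
  weight 4: 1 codewords.
Minimum distance d = smallest w > 0 with A_w > 0 = 3.
Sanity: Σ A_w = 4 = 2^2 = 4 ✓.


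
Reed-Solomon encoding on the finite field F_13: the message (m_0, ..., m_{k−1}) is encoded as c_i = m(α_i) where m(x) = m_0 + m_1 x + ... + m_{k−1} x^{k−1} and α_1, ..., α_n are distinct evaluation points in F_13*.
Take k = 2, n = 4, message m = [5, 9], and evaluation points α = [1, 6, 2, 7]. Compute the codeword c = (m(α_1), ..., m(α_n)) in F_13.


c = [1, 7, 10, 3]

Message polynomial: m(x) = 5 + 9·x (mod 13).
For each evaluation point α_i, compute m(α_i) mod 13:
  α_1 = 1: Horner steps 9 → 1, so m(1) = 1.
  α_2 = 6: Horner steps 9 → 7, so m(6) = 7.
  α_3 = 2: Horner steps 9 → 10, so m(2) = 10.
  α_4 = 7: Horner steps 9 → 3, so m(7) = 3.
Codeword c = [1, 7, 10, 3] ∈ F_13^4.


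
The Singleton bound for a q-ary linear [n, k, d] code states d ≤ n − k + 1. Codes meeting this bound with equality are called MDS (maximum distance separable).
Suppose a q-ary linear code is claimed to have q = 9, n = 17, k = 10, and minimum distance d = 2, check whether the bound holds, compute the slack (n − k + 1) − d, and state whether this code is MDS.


Singleton RHS = n − k + 1 = 8, slack = 6, bound satisfied, not MDS.

Singleton bound: d ≤ n − k + 1.
Here n = 17, k = 10, so n − k + 1 = 8.
Given d = 2, check d ≤ 8: YES.
Slack = (n − k + 1) − d = 6.
The code is NOT MDS (slack = 6 > 0).
Description: the claimed parameters are [17, 10, 2]_9; such a code would be non-MDS.


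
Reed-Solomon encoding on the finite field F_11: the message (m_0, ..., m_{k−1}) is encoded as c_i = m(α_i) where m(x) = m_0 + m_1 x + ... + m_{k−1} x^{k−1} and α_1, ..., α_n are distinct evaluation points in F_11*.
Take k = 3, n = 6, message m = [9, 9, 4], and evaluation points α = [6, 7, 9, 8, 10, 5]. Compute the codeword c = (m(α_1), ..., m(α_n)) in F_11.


c = [9, 4, 7, 7, 4, 0]

Message polynomial: m(x) = 9 + 9·x + 4·x^2 (mod 11).
For each evaluation point α_i, compute m(α_i) mod 11:
  α_1 = 6: Horner steps 4 → 0 → 9, so m(6) = 9.
  α_2 = 7: Horner steps 4 → 4 → 4, so m(7) = 4.
  α_3 = 9: Horner steps 4 → 1 → 7, so m(9) = 7.
  α_4 = 8: Horner steps 4 → 8 → 7, so m(8) = 7.
  α_5 = 10: Horner steps 4 → 5 → 4, so m(10) = 4.
  α_6 = 5: Horner steps 4 → 7 → 0, so m(5) = 0.
Codeword c = [9, 4, 7, 7, 4, 0] ∈ F_11^6.


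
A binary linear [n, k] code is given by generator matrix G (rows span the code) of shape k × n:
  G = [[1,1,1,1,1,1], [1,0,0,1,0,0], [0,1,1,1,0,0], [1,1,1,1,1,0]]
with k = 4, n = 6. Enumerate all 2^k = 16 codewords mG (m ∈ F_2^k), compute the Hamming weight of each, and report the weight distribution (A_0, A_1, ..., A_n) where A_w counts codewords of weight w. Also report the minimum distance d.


Weight distribution: A_0 = 1, A_1 = 1, A_2 = 3, A_3 = 6, A_4 = 3, A_5 = 1, A_6 = 1. Minimum distance d = 1.

Enumerate all 2^4 = 16 messages m ∈ F_2^4.
For each, compute codeword c = mG in F_2^6, then tally its weight.
  m = 0000 → c = 000000, weight = 0.
  m = 1000 → c = 111111, weight = 6.
  m = 0100 → c = 100100, weight = 2.
  m = 1100 → c = 011011, weight = 4.
  m = 0010 → c = 011100, weight = 3.
  m = 1010 → c = 100011, weight = 3.
  m = 0110 → c = 111000, weight = 3.
  m = 1110 → c = 000111, weight = 3.
  m = 0001 → c = 111110, weight = 5.
  m = 1001 → c = 000001, weight = 1.
  m = 0101 → c = 011010, weight = 3.
  m = 1101 → c = 100101, weight = 3.
  m = 0011 → c = 100010, weight = 2.
  m = 1011 → c = 011101, weight = 4.
  m = 0111 → c = 000110, weight = 2.
  m = 1111 → c = 111001, weight = 4.
Tally weights:
  weight 0: 1 codewords.
  weight 1: 1 codewords.
  weight 2: 3 codewords.
  weight 3: 6 codewords.
  weight 4: 3 codewords.
  weight 5: 1 codewords.
  weight 6: 1 codewords.
Minimum distance d = smallest w > 0 with A_w > 0 = 1.
Sanity: Σ A_w = 16 = 2^4 = 16 ✓.


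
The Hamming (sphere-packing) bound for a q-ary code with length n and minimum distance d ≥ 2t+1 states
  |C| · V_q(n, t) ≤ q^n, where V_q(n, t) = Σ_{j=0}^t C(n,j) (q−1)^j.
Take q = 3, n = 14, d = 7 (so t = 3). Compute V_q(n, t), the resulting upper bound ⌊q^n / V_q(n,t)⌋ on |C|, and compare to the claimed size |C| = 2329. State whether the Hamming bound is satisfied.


V_q(n, t) = 3305, q^n = 4782969, Hamming bound = 1447, |C| = 2329 > bound (violated).

Step 1: Compute V_q(n, t) = Σ_{j=0}^3 C(n, j) (q−1)^j.
  j = 0: C(14,0)·(2)^0 = 1·1 = 1.
  j = 1: C(14,1)·(2)^1 = 14·2 = 28.
  j = 2: C(14,2)·(2)^2 = 91·4 = 364.
  j = 3: C(14,3)·(2)^3 = 364·8 = 2912.
  V_q(n, t) = 1 + 28 + 364 + 2912 = 3305.
Step 2: q^n = 3^14 = 4782969.
Step 3: Hamming bound ⌊q^n / V_q(n,t)⌋ = ⌊4782969/3305⌋ = 1447.
Step 4: Compare |C| = 2329 to 1447: violated.
The claimed |C| lies above the Hamming bound, so no 3-ary code of length 14 with d ≥ 7 can have 2329 codewords.


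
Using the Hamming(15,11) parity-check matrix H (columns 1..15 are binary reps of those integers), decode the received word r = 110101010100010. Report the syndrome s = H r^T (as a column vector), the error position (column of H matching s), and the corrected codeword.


s = (1, 1, 0, 1)^T, error position = 13, corrected codeword c = 110101010100110

Compute s = H r^T mod 2 one row at a time:
  s_1 = 1 + 0 + 1 + 0 + 0 + 0 + 1 + 0 = 3 ≡ 1 (mod 2).
  s_2 = 1 + 0 + 1 + 0 + 0 + 0 + 1 + 0 = 3 ≡ 1 (mod 2).
  s_3 = 1 + 0 + 1 + 0 + 1 + 0 + 1 + 0 = 4 ≡ 0 (mod 2).
  s_4 = 1 + 0 + 0 + 0 + 0 + 0 + 0 + 0 = 1 ≡ 1 (mod 2).
s = (1, 1, 0, 1)^T — this equals column 13 of H (binary 1101), so error is at position 13.
Correct: flip bit 13 of r = 110101010100010 to get c = 110101010100110.


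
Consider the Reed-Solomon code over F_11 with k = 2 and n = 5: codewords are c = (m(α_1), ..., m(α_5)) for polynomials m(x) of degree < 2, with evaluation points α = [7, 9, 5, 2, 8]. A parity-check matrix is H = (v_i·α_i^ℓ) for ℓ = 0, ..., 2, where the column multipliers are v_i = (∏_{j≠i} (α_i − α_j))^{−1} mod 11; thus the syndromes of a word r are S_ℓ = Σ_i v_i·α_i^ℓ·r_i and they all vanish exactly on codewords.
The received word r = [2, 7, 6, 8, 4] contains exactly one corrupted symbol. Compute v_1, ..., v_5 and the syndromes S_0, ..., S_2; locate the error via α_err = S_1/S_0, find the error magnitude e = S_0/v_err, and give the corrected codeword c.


S = (5, 2, 3), error at position 1, error magnitude e = 1, c = [1, 7, 6, 8, 4].

Step 1: column multipliers v_i = (∏_{j≠i}(α_i − α_j))^{−1} mod 11.
  i = 1 (α = 7): (7−9)(7−5)(7−2)(7−8) = (−2)·2·5·(−1) = 20 ≡ 9, so v_1 = 9^{−1} = 5 (mod 11).
  i = 2 (α = 9): (9−7)(9−5)(9−2)(9−8) = 2·4·7·1 = 56 ≡ 1, so v_2 = 1^{−1} = 1 (mod 11).
  i = 3 (α = 5): (5−7)(5−9)(5−2)(5−8) = (−2)·(−4)·3·(−3) = −72 ≡ 5, so v_3 = 5^{−1} = 9 (mod 11).
  i = 4 (α = 2): (2−7)(2−9)(2−5)(2−8) = (−5)·(−7)·(−3)·(−6) = 630 ≡ 3, so v_4 = 3^{−1} = 4 (mod 11).
  i = 5 (α = 8): (8−7)(8−9)(8−5)(8−2) = 1·(−1)·3·6 = −18 ≡ 4, so v_5 = 4^{−1} = 3 (mod 11).
  v = [5, 1, 9, 4, 3].
Step 2: syndromes of r = [2, 7, 6, 8, 4] (all sums mod 11).
  S_0 = Σ v_i r_i = 5·2 + 1·7 + 9·6 + 4·8 + 3·4 = 115 ≡ 5.
  S_1 = Σ v_i α_i r_i = 5·7·2 + 1·9·7 + 9·5·6 + 4·2·8 + 3·8·4 = 563 ≡ 2.
  α_i^2 mod 11 = [5, 4, 3, 4, 9].
  S_2 = Σ v_i α_i^2 r_i = 5·5·2 + 1·4·7 + 9·3·6 + 4·4·8 + 3·9·4 = 476 ≡ 3.
  S = (5, 2, 3) ≠ 0, so r is not a codeword (an error is present).
Step 3: locate the error. For a single error e at position i, S_ℓ = v_i·e·α_i^ℓ, so α_err = S_1/S_0.
  S_0^{−1} = 5^{−1} = 9 (mod 11), so α_err = 2·9 = 18 ≡ 7 = α_1. Error position i = 1.
  Consistency check: S_2/S_1 = 3·6 = 18 ≡ 7 = α_err ✓ (single-error assumption holds).
Step 4: error magnitude e = S_0/v_1 = S_0·∏_{j≠1}(α_1 − α_j) = 5·9 = 45 ≡ 1 (mod 11).
Step 5: correct position 1: c_1 = r_1 − e = 2 − 1 ≡ 1 (mod 11). Hence c = [1, 7, 6, 8, 4].
  Check: interpolating c through the α_i gives m(x) = 2 + 3·x (degree < 2) with m(α_i) = c_i for every i, so c is indeed a codeword.


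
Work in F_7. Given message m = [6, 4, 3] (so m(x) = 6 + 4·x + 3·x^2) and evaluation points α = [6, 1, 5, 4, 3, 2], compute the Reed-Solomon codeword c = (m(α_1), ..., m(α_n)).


c = [5, 6, 3, 0, 3, 5]

Message polynomial: m(x) = 6 + 4·x + 3·x^2 (mod 7).
For each evaluation point α_i, compute m(α_i) mod 7:
  α_1 = 6: Horner steps 3 → 1 → 5, so m(6) = 5.
  α_2 = 1: Horner steps 3 → 0 → 6, so m(1) = 6.
  α_3 = 5: Horner steps 3 → 5 → 3, so m(5) = 3.
  α_4 = 4: Horner steps 3 → 2 → 0, so m(4) = 0.
  α_5 = 3: Horner steps 3 → 6 → 3, so m(3) = 3.
  α_6 = 2: Horner steps 3 → 3 → 5, so m(2) = 5.
Codeword c = [5, 6, 3, 0, 3, 5] ∈ F_7^6.


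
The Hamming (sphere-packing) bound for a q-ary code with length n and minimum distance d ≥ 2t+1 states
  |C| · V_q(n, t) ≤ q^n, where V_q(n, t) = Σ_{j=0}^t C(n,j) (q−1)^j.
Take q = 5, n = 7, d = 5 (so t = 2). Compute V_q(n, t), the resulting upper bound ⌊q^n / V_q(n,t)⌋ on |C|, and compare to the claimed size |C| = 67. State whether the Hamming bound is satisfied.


V_q(n, t) = 365, q^n = 78125, Hamming bound = 214, |C| = 67 ≤ bound (satisfied).

Step 1: Compute V_q(n, t) = Σ_{j=0}^2 C(n, j) (q−1)^j.
  j = 0: C(7,0)·(4)^0 = 1·1 = 1.
  j = 1: C(7,1)·(4)^1 = 7·4 = 28.
  j = 2: C(7,2)·(4)^2 = 21·16 = 336.
  V_q(n, t) = 1 + 28 + 336 = 365.
Step 2: q^n = 5^7 = 78125.
Step 3: Hamming bound ⌊q^n / V_q(n,t)⌋ = ⌊78125/365⌋ = 214.
Step 4: Compare |C| = 67 to 214: satisfied.
The claimed |C| lies below the Hamming bound.


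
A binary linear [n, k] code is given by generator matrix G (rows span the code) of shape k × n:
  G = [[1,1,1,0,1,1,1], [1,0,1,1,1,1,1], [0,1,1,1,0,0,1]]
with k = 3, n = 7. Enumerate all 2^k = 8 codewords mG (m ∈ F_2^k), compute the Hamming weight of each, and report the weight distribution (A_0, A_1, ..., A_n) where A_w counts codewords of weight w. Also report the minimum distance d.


Weight distribution: A_0 = 1, A_2 = 2, A_4 = 3, A_6 = 2. Minimum distance d = 2.

Enumerate all 2^3 = 8 messages m ∈ F_2^3.
For each, compute codeword c = mG in F_2^7, then tally its weight.
  m = 000 → c = 0000000, weight = 0.
  m = 100 → c = 1110111, weight = 6.
  m = 010 → c = 1011111, weight = 6.
  m = 110 → c = 0101000, weight = 2.
  m = 001 → c = 0111001, weight = 4.
  m = 101 → c = 1001110, weight = 4.
  m = 011 → c = 1100110, weight = 4.
  m = 111 → c = 0010001, weight = 2.
Tally weights:
  weight 0: 1 codewords.
  weight 2: 2 codewords.
  weight 4: 3 codewords.
  weight 6: 2 codewords.
Minimum distance d = smallest w > 0 with A_w > 0 = 2.
Sanity: Σ A_w = 8 = 2^3 = 8 ✓.


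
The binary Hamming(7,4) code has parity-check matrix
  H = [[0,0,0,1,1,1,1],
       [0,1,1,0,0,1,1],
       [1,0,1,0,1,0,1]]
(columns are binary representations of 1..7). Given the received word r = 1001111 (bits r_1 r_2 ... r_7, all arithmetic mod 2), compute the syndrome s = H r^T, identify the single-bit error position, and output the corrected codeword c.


s = (0, 0, 1)^T, error position = 1, corrected codeword c = 0001111

Compute s = H r^T mod 2 one row at a time:
  s_1 = 1 + 1 + 1 + 1 = 4 ≡ 0 (mod 2).
  s_2 = 0 + 0 + 1 + 1 = 2 ≡ 0 (mod 2).
  s_3 = 1 + 0 + 1 + 1 = 3 ≡ 1 (mod 2).
s = (0, 0, 1)^T — this equals column 1 of H (binary 001), so error is at position 1.
Correct: flip bit 1 of r = 1001111 to get c = 0001111.


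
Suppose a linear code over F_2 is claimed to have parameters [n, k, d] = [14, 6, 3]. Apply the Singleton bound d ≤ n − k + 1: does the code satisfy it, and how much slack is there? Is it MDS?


Singleton RHS = n − k + 1 = 9, slack = 6, bound satisfied, not MDS.

Singleton bound: d ≤ n − k + 1.
Here n = 14, k = 6, so n − k + 1 = 9.
Given d = 3, check d ≤ 9: YES.
Slack = (n − k + 1) − d = 6.
The code is NOT MDS (slack = 6 > 0).
Description: the claimed parameters are [14, 6, 3]_2; such a code would be non-MDS.


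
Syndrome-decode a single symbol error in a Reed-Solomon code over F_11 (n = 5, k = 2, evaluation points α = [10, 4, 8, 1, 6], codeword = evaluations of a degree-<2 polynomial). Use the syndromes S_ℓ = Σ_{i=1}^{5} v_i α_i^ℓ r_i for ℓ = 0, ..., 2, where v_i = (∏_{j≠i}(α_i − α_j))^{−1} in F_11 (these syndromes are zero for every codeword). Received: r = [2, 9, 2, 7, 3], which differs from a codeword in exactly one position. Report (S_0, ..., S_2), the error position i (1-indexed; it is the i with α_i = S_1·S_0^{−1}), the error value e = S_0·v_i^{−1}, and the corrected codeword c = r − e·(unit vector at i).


S = (3, 2, 5), error at position 3, error magnitude e = 5, c = [2, 9, 8, 7, 3].

Step 1: column multipliers v_i = (∏_{j≠i}(α_i − α_j))^{−1} mod 11.
  i = 1 (α = 10): (10−4)(10−8)(10−1)(10−6) = 6·2·9·4 = 432 ≡ 3, so v_1 = 3^{−1} = 4 (mod 11).
  i = 2 (α = 4): (4−10)(4−8)(4−1)(4−6) = (−6)·(−4)·3·(−2) = −144 ≡ 10, so v_2 = 10^{−1} = 10 (mod 11).
  i = 3 (α = 8): (8−10)(8−4)(8−1)(8−6) = (−2)·4·7·2 = −112 ≡ 9, so v_3 = 9^{−1} = 5 (mod 11).
  i = 4 (α = 1): (1−10)(1−4)(1−8)(1−6) = (−9)·(−3)·(−7)·(−5) = 945 ≡ 10, so v_4 = 10^{−1} = 10 (mod 11).
  i = 5 (α = 6): (6−10)(6−4)(6−8)(6−1) = (−4)·2·(−2)·5 = 80 ≡ 3, so v_5 = 3^{−1} = 4 (mod 11).
  v = [4, 10, 5, 10, 4].
Step 2: syndromes of r = [2, 9, 2, 7, 3] (all sums mod 11).
  S_0 = Σ v_i r_i = 4·2 + 10·9 + 5·2 + 10·7 + 4·3 = 190 ≡ 3.
  S_1 = Σ v_i α_i r_i = 4·10·2 + 10·4·9 + 5·8·2 + 10·1·7 + 4·6·3 = 662 ≡ 2.
  α_i^2 mod 11 = [1, 5, 9, 1, 3].
  S_2 = Σ v_i α_i^2 r_i = 4·1·2 + 10·5·9 + 5·9·2 + 10·1·7 + 4·3·3 = 654 ≡ 5.
  S = (3, 2, 5) ≠ 0, so r is not a codeword (an error is present).
Step 3: locate the error. For a single error e at position i, S_ℓ = v_i·e·α_i^ℓ, so α_err = S_1/S_0.
  S_0^{−1} = 3^{−1} = 4 (mod 11), so α_err = 2·4 = 8 ≡ 8 = α_3. Error position i = 3.
  Consistency check: S_2/S_1 = 5·6 = 30 ≡ 8 = α_err ✓ (single-error assumption holds).
Step 4: error magnitude e = S_0/v_3 = S_0·∏_{j≠3}(α_3 − α_j) = 3·9 = 27 ≡ 5 (mod 11).
Step 5: correct position 3: c_3 = r_3 − e = 2 − 5 ≡ 8 (mod 11). Hence c = [2, 9, 8, 7, 3].
  Check: interpolating c through the α_i gives m(x) = 10 + 8·x (degree < 2) with m(α_i) = c_i for every i, so c is indeed a codeword.


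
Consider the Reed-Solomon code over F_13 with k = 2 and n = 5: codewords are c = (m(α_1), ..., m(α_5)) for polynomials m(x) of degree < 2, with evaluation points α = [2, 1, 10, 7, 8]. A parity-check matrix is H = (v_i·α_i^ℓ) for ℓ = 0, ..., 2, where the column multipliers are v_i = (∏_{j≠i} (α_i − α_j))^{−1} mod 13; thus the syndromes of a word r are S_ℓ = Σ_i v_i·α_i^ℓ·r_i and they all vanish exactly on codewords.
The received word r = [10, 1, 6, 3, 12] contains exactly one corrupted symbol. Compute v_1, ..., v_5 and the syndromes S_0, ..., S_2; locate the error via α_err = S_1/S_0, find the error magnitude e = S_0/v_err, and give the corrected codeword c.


S = (5, 11, 6), error at position 3, error magnitude e = 2, c = [10, 1, 4, 3, 12].

Step 1: column multipliers v_i = (∏_{j≠i}(α_i − α_j))^{−1} mod 13.
  i = 1 (α = 2): (2−1)(2−10)(2−7)(2−8) = 1·(−8)·(−5)·(−6) = −240 ≡ 7, so v_1 = 7^{−1} = 2 (mod 13).
  i = 2 (α = 1): (1−2)(1−10)(1−7)(1−8) = (−1)·(−9)·(−6)·(−7) = 378 ≡ 1, so v_2 = 1^{−1} = 1 (mod 13).
  i = 3 (α = 10): (10−2)(10−1)(10−7)(10−8) = 8·9·3·2 = 432 ≡ 3, so v_3 = 3^{−1} = 9 (mod 13).
  i = 4 (α = 7): (7−2)(7−1)(7−10)(7−8) = 5·6·(−3)·(−1) = 90 ≡ 12, so v_4 = 12^{−1} = 12 (mod 13).
  i = 5 (α = 8): (8−2)(8−1)(8−10)(8−7) = 6·7·(−2)·1 = −84 ≡ 7, so v_5 = 7^{−1} = 2 (mod 13).
  v = [2, 1, 9, 12, 2].
Step 2: syndromes of r = [10, 1, 6, 3, 12] (all sums mod 13).
  S_0 = Σ v_i r_i = 2·10 + 1·1 + 9·6 + 12·3 + 2·12 = 135 ≡ 5.
  S_1 = Σ v_i α_i r_i = 2·2·10 + 1·1·1 + 9·10·6 + 12·7·3 + 2·8·12 = 1025 ≡ 11.
  α_i^2 mod 13 = [4, 1, 9, 10, 12].
  S_2 = Σ v_i α_i^2 r_i = 2·4·10 + 1·1·1 + 9·9·6 + 12·10·3 + 2·12·12 = 1215 ≡ 6.
  S = (5, 11, 6) ≠ 0, so r is not a codeword (an error is present).
Step 3: locate the error. For a single error e at position i, S_ℓ = v_i·e·α_i^ℓ, so α_err = S_1/S_0.
  S_0^{−1} = 5^{−1} = 8 (mod 13), so α_err = 11·8 = 88 ≡ 10 = α_3. Error position i = 3.
  Consistency check: S_2/S_1 = 6·6 = 36 ≡ 10 = α_err ✓ (single-error assumption holds).
Step 4: error magnitude e = S_0/v_3 = S_0·∏_{j≠3}(α_3 − α_j) = 5·3 = 15 ≡ 2 (mod 13).
Step 5: correct position 3: c_3 = r_3 − e = 6 − 2 ≡ 4 (mod 13). Hence c = [10, 1, 4, 3, 12].
  Check: interpolating c through the α_i gives m(x) = 5 + 9·x (degree < 2) with m(α_i) = c_i for every i, so c is indeed a codeword.


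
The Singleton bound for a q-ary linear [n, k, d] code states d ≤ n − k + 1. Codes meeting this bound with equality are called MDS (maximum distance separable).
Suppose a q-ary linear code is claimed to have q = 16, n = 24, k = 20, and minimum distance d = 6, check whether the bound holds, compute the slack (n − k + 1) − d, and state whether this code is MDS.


Singleton RHS = n − k + 1 = 5, slack = -1, bound violated (no such code; not MDS).

Singleton bound: d ≤ n − k + 1.
Here n = 24, k = 20, so n − k + 1 = 5.
Given d = 6, check d ≤ 5: NO.
Slack = (n − k + 1) − d = -1.
The slack is negative: d = 6 exceeds n − k + 1 = 5 by 1, so the Singleton bound is violated and no linear [24, 20, 6]_16 code can exist. In particular it is not MDS (MDS requires d = n − k + 1 exactly).
Description: the claimed parameters are [24, 20, 6]_16; such a code would be impossible (violates the Singleton bound).


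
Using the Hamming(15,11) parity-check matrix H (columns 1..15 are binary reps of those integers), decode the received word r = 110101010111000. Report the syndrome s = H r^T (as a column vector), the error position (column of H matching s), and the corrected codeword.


s = (0, 1, 0, 0)^T, error position = 4, corrected codeword c = 110001010111000

Compute s = H r^T mod 2 one row at a time:
  s_1 = 1 + 0 + 1 + 1 + 1 + 0 + 0 + 0 = 4 ≡ 0 (mod 2).
  s_2 = 1 + 0 + 1 + 0 + 1 + 0 + 0 + 0 = 3 ≡ 1 (mod 2).
  s_3 = 1 + 0 + 1 + 0 + 1 + 1 + 0 + 0 = 4 ≡ 0 (mod 2).
  s_4 = 1 + 0 + 0 + 0 + 0 + 1 + 0 + 0 = 2 ≡ 0 (mod 2).
s = (0, 1, 0, 0)^T — this equals column 4 of H (binary 0100), so error is at position 4.
Correct: flip bit 4 of r = 110101010111000 to get c = 110001010111000.


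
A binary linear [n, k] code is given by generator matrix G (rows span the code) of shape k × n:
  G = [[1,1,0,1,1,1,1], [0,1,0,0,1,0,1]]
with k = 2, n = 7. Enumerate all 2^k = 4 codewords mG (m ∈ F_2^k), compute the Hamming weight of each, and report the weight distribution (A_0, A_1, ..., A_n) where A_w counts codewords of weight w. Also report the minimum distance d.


Weight distribution: A_0 = 1, A_3 = 2, A_6 = 1. Minimum distance d = 3.

Enumerate all 2^2 = 4 messages m ∈ F_2^2.
For each, compute codeword c = mG in F_2^7, then tally its weight.
  m = 00 → c = 0000000, weight = 0.
  m = 10 → c = 1101111, weight = 6.
  m = 01 → c = 0100101, weight = 3.
  m = 11 → c = 1001010, weight = 3.
Tally weights:
  weight 0: 1 codewords.
  weight 3: 2 codewords.
  weight 6: 1 codewords.
Minimum distance d = smallest w > 0 with A_w > 0 = 3.
Sanity: Σ A_w = 4 = 2^2 = 4 ✓.


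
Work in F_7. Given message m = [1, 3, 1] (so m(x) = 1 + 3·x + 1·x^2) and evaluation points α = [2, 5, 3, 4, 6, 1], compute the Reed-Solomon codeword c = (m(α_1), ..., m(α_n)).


c = [4, 6, 5, 1, 6, 5]

Message polynomial: m(x) = 1 + 3·x + 1·x^2 (mod 7).
For each evaluation point α_i, compute m(α_i) mod 7:
  α_1 = 2: Horner steps 1 → 5 → 4, so m(2) = 4.
  α_2 = 5: Horner steps 1 → 1 → 6, so m(5) = 6.
  α_3 = 3: Horner steps 1 → 6 → 5, so m(3) = 5.
  α_4 = 4: Horner steps 1 → 0 → 1, so m(4) = 1.
  α_5 = 6: Horner steps 1 → 2 → 6, so m(6) = 6.
  α_6 = 1: Horner steps 1 → 4 → 5, so m(1) = 5.
Codeword c = [4, 6, 5, 1, 6, 5] ∈ F_7^6.


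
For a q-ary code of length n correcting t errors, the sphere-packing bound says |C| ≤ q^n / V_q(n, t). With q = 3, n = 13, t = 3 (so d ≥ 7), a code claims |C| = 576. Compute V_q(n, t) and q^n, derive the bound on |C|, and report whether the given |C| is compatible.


V_q(n, t) = 2627, q^n = 1594323, Hamming bound = 606, |C| = 576 ≤ bound (satisfied).

Step 1: Compute V_q(n, t) = Σ_{j=0}^3 C(n, j) (q−1)^j.
  j = 0: C(13,0)·(2)^0 = 1·1 = 1.
  j = 1: C(13,1)·(2)^1 = 13·2 = 26.
  j = 2: C(13,2)·(2)^2 = 78·4 = 312.
  j = 3: C(13,3)·(2)^3 = 286·8 = 2288.
  V_q(n, t) = 1 + 26 + 312 + 2288 = 2627.
Step 2: q^n = 3^13 = 1594323.
Step 3: Hamming bound ⌊q^n / V_q(n,t)⌋ = ⌊1594323/2627⌋ = 606.
Step 4: Compare |C| = 576 to 606: satisfied.
The claimed |C| lies below the Hamming bound.


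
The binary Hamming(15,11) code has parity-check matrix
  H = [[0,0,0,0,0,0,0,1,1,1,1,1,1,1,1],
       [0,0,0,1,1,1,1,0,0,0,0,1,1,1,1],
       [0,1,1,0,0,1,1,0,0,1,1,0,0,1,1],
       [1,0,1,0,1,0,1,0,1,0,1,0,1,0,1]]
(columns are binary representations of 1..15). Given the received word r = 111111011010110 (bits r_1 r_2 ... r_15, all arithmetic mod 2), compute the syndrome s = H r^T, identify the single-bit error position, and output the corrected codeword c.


s = (1, 1, 1, 0)^T, error position = 14, corrected codeword c = 111111011010100

Compute s = H r^T mod 2 one row at a time:
  s_1 = 1 + 1 + 0 + 1 + 0 + 1 + 1 + 0 = 5 ≡ 1 (mod 2).
  s_2 = 1 + 1 + 1 + 0 + 0 + 1 + 1 + 0 = 5 ≡ 1 (mod 2).
  s_3 = 1 + 1 + 1 + 0 + 0 + 1 + 1 + 0 = 5 ≡ 1 (mod 2).
  s_4 = 1 + 1 + 1 + 0 + 1 + 1 + 1 + 0 = 6 ≡ 0 (mod 2).
s = (1, 1, 1, 0)^T — this equals column 14 of H (binary 1110), so error is at position 14.
Correct: flip bit 14 of r = 111111011010110 to get c = 111111011010100.


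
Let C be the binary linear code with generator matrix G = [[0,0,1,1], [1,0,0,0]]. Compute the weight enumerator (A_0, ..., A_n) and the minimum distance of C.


Weight distribution: A_0 = 1, A_1 = 1, A_2 = 1, A_3 = 1. Minimum distance d = 1.

Enumerate all 2^2 = 4 messages m ∈ F_2^2.
For each, compute codeword c = mG in F_2^4, then tally its weight.
  m = 00 → c = 0000, weight = 0.
  m = 10 → c = 0011, weight = 2.
  m = 01 → c = 1000, weight = 1.
  m = 11 → c = 1011, weight = 3.
Tally weights:
  weight 0: 1 codewords.
  weight 1: 1 codewords.
  weight 2: 1 codewords.
  weight 3: 1 codewords.
Minimum distance d = smallest w > 0 with A_w > 0 = 1.
Sanity: Σ A_w = 4 = 2^2 = 4 ✓.


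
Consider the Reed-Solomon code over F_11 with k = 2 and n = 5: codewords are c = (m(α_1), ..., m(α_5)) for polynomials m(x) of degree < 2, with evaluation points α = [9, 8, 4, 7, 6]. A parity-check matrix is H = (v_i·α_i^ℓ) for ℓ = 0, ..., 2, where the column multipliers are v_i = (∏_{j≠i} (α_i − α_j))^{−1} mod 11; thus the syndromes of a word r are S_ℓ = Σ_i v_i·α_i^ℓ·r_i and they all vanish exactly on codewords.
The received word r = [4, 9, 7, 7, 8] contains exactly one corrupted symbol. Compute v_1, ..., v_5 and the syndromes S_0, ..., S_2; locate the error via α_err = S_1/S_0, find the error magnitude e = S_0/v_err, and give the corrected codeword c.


S = (8, 1, 7), error at position 4, error magnitude e = 4, c = [4, 9, 7, 3, 8].

Step 1: column multipliers v_i = (∏_{j≠i}(α_i − α_j))^{−1} mod 11.
  i = 1 (α = 9): (9−8)(9−4)(9−7)(9−6) = 1·5·2·3 = 30 ≡ 8, so v_1 = 8^{−1} = 7 (mod 11).
  i = 2 (α = 8): (8−9)(8−4)(8−7)(8−6) = (−1)·4·1·2 = −8 ≡ 3, so v_2 = 3^{−1} = 4 (mod 11).
  i = 3 (α = 4): (4−9)(4−8)(4−7)(4−6) = (−5)·(−4)·(−3)·(−2) = 120 ≡ 10, so v_3 = 10^{−1} = 10 (mod 11).
  i = 4 (α = 7): (7−9)(7−8)(7−4)(7−6) = (−2)·(−1)·3·1 = 6 ≡ 6, so v_4 = 6^{−1} = 2 (mod 11).
  i = 5 (α = 6): (6−9)(6−8)(6−4)(6−7) = (−3)·(−2)·2·(−1) = −12 ≡ 10, so v_5 = 10^{−1} = 10 (mod 11).
  v = [7, 4, 10, 2, 10].
Step 2: syndromes of r = [4, 9, 7, 7, 8] (all sums mod 11).
  S_0 = Σ v_i r_i = 7·4 + 4·9 + 10·7 + 2·7 + 10·8 = 228 ≡ 8.
  S_1 = Σ v_i α_i r_i = 7·9·4 + 4·8·9 + 10·4·7 + 2·7·7 + 10·6·8 = 1398 ≡ 1.
  α_i^2 mod 11 = [4, 9, 5, 5, 3].
  S_2 = Σ v_i α_i^2 r_i = 7·4·4 + 4·9·9 + 10·5·7 + 2·5·7 + 10·3·8 = 1096 ≡ 7.
  S = (8, 1, 7) ≠ 0, so r is not a codeword (an error is present).
Step 3: locate the error. For a single error e at position i, S_ℓ = v_i·e·α_i^ℓ, so α_err = S_1/S_0.
  S_0^{−1} = 8^{−1} = 7 (mod 11), so α_err = 1·7 = 7 ≡ 7 = α_4. Error position i = 4.
  Consistency check: S_2/S_1 = 7·1 = 7 ≡ 7 = α_err ✓ (single-error assumption holds).
Step 4: error magnitude e = S_0/v_4 = S_0·∏_{j≠4}(α_4 − α_j) = 8·6 = 48 ≡ 4 (mod 11).
Step 5: correct position 4: c_4 = r_4 − e = 7 − 4 ≡ 3 (mod 11). Hence c = [4, 9, 7, 3, 8].
  Check: interpolating c through the α_i gives m(x) = 5 + 6·x (degree < 2) with m(α_i) = c_i for every i, so c is indeed a codeword.


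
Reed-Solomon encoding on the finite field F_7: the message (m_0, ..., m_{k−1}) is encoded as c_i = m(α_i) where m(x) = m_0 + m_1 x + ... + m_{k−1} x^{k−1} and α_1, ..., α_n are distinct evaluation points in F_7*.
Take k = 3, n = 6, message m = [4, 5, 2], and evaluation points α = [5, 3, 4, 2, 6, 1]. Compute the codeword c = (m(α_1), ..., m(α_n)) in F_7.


c = [2, 2, 0, 1, 1, 4]

Message polynomial: m(x) = 4 + 5·x + 2·x^2 (mod 7).
For each evaluation point α_i, compute m(α_i) mod 7:
  α_1 = 5: Horner steps 2 → 1 → 2, so m(5) = 2.
  α_2 = 3: Horner steps 2 → 4 → 2, so m(3) = 2.
  α_3 = 4: Horner steps 2 → 6 → 0, so m(4) = 0.
  α_4 = 2: Horner steps 2 → 2 → 1, so m(2) = 1.
  α_5 = 6: Horner steps 2 → 3 → 1, so m(6) = 1.
  α_6 = 1: Horner steps 2 → 0 → 4, so m(1) = 4.
Codeword c = [2, 2, 0, 1, 1, 4] ∈ F_7^6.


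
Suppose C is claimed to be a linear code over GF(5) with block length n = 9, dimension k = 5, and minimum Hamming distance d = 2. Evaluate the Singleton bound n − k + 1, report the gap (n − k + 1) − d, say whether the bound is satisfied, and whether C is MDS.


Singleton RHS = n − k + 1 = 5, slack = 3, bound satisfied, not MDS.

Singleton bound: d ≤ n − k + 1.
Here n = 9, k = 5, so n − k + 1 = 5.
Given d = 2, check d ≤ 5: YES.
Slack = (n − k + 1) − d = 3.
The code is NOT MDS (slack = 3 > 0).
Description: the claimed parameters are [9, 5, 2]_5; such a code would be non-MDS.


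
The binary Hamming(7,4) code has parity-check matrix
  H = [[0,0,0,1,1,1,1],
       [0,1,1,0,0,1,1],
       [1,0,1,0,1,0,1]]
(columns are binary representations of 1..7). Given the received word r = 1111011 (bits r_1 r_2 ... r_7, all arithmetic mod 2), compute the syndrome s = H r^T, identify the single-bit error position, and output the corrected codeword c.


s = (1, 0, 1)^T, error position = 5, corrected codeword c = 1111111

Compute s = H r^T mod 2 one row at a time:
  s_1 = 1 + 0 + 1 + 1 = 3 ≡ 1 (mod 2).
  s_2 = 1 + 1 + 1 + 1 = 4 ≡ 0 (mod 2).
  s_3 = 1 + 1 + 0 + 1 = 3 ≡ 1 (mod 2).
s = (1, 0, 1)^T — this equals column 5 of H (binary 101), so error is at position 5.
Correct: flip bit 5 of r = 1111011 to get c = 1111111.


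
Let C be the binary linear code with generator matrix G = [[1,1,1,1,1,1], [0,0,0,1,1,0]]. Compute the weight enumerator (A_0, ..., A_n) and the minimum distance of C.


Weight distribution: A_0 = 1, A_2 = 1, A_4 = 1, A_6 = 1. Minimum distance d = 2.

Enumerate all 2^2 = 4 messages m ∈ F_2^2.
For each, compute codeword c = mG in F_2^6, then tally its weight.
  m = 00 → c = 000000, weight = 0.
  m = 10 → c = 111111, weight = 6.
  m = 01 → c = 000110, weight = 2.
  m = 11 → c = 111001, weight = 4.
Tally weights:
  weight 0: 1 codewords.
  weight 2: 1 codewords.
  weight 4: 1 codewords.
  weight 6: 1 codewords.
Minimum distance d = smallest w > 0 with A_w > 0 = 2.
Sanity: Σ A_w = 4 = 2^2 = 4 ✓.


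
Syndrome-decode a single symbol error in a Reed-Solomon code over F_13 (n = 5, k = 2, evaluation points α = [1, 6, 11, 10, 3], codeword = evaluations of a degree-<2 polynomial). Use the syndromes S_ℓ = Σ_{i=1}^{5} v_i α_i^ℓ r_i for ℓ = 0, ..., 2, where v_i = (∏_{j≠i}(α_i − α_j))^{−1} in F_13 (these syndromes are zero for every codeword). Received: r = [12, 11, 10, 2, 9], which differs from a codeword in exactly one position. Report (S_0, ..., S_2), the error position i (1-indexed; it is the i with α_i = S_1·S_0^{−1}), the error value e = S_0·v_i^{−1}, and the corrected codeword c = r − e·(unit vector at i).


S = (11, 6, 8), error at position 4, error magnitude e = 10, c = [12, 11, 10, 5, 9].

Step 1: column multipliers v_i = (∏_{j≠i}(α_i − α_j))^{−1} mod 13.
  i = 1 (α = 1): (1−6)(1−11)(1−10)(1−3) = (−5)·(−10)·(−9)·(−2) = 900 ≡ 3, so v_1 = 3^{−1} = 9 (mod 13).
  i = 2 (α = 6): (6−1)(6−11)(6−10)(6−3) = 5·(−5)·(−4)·3 = 300 ≡ 1, so v_2 = 1^{−1} = 1 (mod 13).
  i = 3 (α = 11): (11−1)(11−6)(11−10)(11−3) = 10·5·1·8 = 400 ≡ 10, so v_3 = 10^{−1} = 4 (mod 13).
  i = 4 (α = 10): (10−1)(10−6)(10−11)(10−3) = 9·4·(−1)·7 = −252 ≡ 8, so v_4 = 8^{−1} = 5 (mod 13).
  i = 5 (α = 3): (3−1)(3−6)(3−11)(3−10) = 2·(−3)·(−8)·(−7) = −336 ≡ 2, so v_5 = 2^{−1} = 7 (mod 13).
  v = [9, 1, 4, 5, 7].
Step 2: syndromes of r = [12, 11, 10, 2, 9] (all sums mod 13).
  S_0 = Σ v_i r_i = 9·12 + 1·11 + 4·10 + 5·2 + 7·9 = 232 ≡ 11.
  S_1 = Σ v_i α_i r_i = 9·1·12 + 1·6·11 + 4·11·10 + 5·10·2 + 7·3·9 = 903 ≡ 6.
  α_i^2 mod 13 = [1, 10, 4, 9, 9].
  S_2 = Σ v_i α_i^2 r_i = 9·1·12 + 1·10·11 + 4·4·10 + 5·9·2 + 7·9·9 = 1035 ≡ 8.
  S = (11, 6, 8) ≠ 0, so r is not a codeword (an error is present).
Step 3: locate the error. For a single error e at position i, S_ℓ = v_i·e·α_i^ℓ, so α_err = S_1/S_0.
  S_0^{−1} = 11^{−1} = 6 (mod 13), so α_err = 6·6 = 36 ≡ 10 = α_4. Error position i = 4.
  Consistency check: S_2/S_1 = 8·11 = 88 ≡ 10 = α_err ✓ (single-error assumption holds).
Step 4: error magnitude e = S_0/v_4 = S_0·∏_{j≠4}(α_4 − α_j) = 11·8 = 88 ≡ 10 (mod 13).
Step 5: correct position 4: c_4 = r_4 − e = 2 − 10 ≡ 5 (mod 13). Hence c = [12, 11, 10, 5, 9].
  Check: interpolating c through the α_i gives m(x) = 7 + 5·x (degree < 2) with m(α_i) = c_i for every i, so c is indeed a codeword.
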